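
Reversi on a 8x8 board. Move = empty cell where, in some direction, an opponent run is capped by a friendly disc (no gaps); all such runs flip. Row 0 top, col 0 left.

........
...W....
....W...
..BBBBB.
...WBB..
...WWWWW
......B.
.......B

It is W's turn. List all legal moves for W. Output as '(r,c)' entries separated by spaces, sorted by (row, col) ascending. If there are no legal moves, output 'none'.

(2,1): flips 1 -> legal
(2,2): flips 2 -> legal
(2,3): flips 3 -> legal
(2,5): flips 3 -> legal
(2,6): flips 2 -> legal
(2,7): flips 2 -> legal
(3,1): no bracket -> illegal
(3,7): no bracket -> illegal
(4,1): no bracket -> illegal
(4,2): flips 1 -> legal
(4,6): flips 3 -> legal
(4,7): no bracket -> illegal
(6,5): no bracket -> illegal
(6,7): no bracket -> illegal
(7,5): flips 1 -> legal
(7,6): flips 1 -> legal

Answer: (2,1) (2,2) (2,3) (2,5) (2,6) (2,7) (4,2) (4,6) (7,5) (7,6)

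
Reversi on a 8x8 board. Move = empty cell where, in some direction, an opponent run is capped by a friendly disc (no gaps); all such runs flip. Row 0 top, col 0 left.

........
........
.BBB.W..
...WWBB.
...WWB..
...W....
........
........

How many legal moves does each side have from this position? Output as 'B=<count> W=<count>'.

Answer: B=7 W=9

Derivation:
-- B to move --
(1,4): flips 1 -> legal
(1,5): flips 1 -> legal
(1,6): no bracket -> illegal
(2,4): no bracket -> illegal
(2,6): no bracket -> illegal
(3,2): flips 2 -> legal
(4,2): flips 2 -> legal
(5,2): no bracket -> illegal
(5,4): no bracket -> illegal
(5,5): flips 2 -> legal
(6,2): flips 2 -> legal
(6,3): flips 3 -> legal
(6,4): no bracket -> illegal
B mobility = 7
-- W to move --
(1,0): no bracket -> illegal
(1,1): flips 1 -> legal
(1,2): flips 1 -> legal
(1,3): flips 1 -> legal
(1,4): no bracket -> illegal
(2,0): no bracket -> illegal
(2,4): no bracket -> illegal
(2,6): flips 1 -> legal
(2,7): no bracket -> illegal
(3,0): no bracket -> illegal
(3,1): no bracket -> illegal
(3,2): no bracket -> illegal
(3,7): flips 2 -> legal
(4,6): flips 1 -> legal
(4,7): flips 1 -> legal
(5,4): no bracket -> illegal
(5,5): flips 2 -> legal
(5,6): flips 1 -> legal
W mobility = 9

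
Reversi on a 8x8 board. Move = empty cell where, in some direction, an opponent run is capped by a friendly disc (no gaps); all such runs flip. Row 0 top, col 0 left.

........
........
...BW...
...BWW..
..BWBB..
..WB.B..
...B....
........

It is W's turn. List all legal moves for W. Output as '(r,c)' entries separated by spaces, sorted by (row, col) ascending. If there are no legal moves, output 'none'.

Answer: (1,2) (1,3) (2,2) (3,2) (4,1) (4,6) (5,1) (5,4) (5,6) (6,2) (6,5) (7,3) (7,4)

Derivation:
(1,2): flips 1 -> legal
(1,3): flips 2 -> legal
(1,4): no bracket -> illegal
(2,2): flips 1 -> legal
(3,1): no bracket -> illegal
(3,2): flips 2 -> legal
(3,6): no bracket -> illegal
(4,1): flips 1 -> legal
(4,6): flips 2 -> legal
(5,1): flips 2 -> legal
(5,4): flips 2 -> legal
(5,6): flips 1 -> legal
(6,2): flips 2 -> legal
(6,4): no bracket -> illegal
(6,5): flips 2 -> legal
(6,6): no bracket -> illegal
(7,2): no bracket -> illegal
(7,3): flips 2 -> legal
(7,4): flips 1 -> legal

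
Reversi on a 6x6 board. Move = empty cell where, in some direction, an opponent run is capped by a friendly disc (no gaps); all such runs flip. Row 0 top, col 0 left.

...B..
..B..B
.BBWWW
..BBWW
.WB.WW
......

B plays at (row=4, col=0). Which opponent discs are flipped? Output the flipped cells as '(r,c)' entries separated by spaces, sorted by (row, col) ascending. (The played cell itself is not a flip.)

Answer: (4,1)

Derivation:
Dir NW: edge -> no flip
Dir N: first cell '.' (not opp) -> no flip
Dir NE: first cell '.' (not opp) -> no flip
Dir W: edge -> no flip
Dir E: opp run (4,1) capped by B -> flip
Dir SW: edge -> no flip
Dir S: first cell '.' (not opp) -> no flip
Dir SE: first cell '.' (not opp) -> no flip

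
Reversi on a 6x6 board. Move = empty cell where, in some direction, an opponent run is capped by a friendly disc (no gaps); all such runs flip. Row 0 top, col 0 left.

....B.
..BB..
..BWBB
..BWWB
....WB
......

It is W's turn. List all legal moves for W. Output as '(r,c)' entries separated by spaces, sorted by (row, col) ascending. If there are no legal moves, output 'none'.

(0,1): flips 1 -> legal
(0,2): no bracket -> illegal
(0,3): flips 1 -> legal
(0,5): no bracket -> illegal
(1,1): flips 1 -> legal
(1,4): flips 1 -> legal
(1,5): flips 1 -> legal
(2,1): flips 1 -> legal
(3,1): flips 1 -> legal
(4,1): flips 1 -> legal
(4,2): no bracket -> illegal
(4,3): no bracket -> illegal
(5,4): no bracket -> illegal
(5,5): no bracket -> illegal

Answer: (0,1) (0,3) (1,1) (1,4) (1,5) (2,1) (3,1) (4,1)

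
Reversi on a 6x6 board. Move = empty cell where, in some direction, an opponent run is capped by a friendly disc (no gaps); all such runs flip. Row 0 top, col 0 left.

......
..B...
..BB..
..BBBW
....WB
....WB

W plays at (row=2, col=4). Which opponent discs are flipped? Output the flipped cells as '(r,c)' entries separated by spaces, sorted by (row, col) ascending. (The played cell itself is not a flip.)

Answer: (3,4)

Derivation:
Dir NW: first cell '.' (not opp) -> no flip
Dir N: first cell '.' (not opp) -> no flip
Dir NE: first cell '.' (not opp) -> no flip
Dir W: opp run (2,3) (2,2), next='.' -> no flip
Dir E: first cell '.' (not opp) -> no flip
Dir SW: opp run (3,3), next='.' -> no flip
Dir S: opp run (3,4) capped by W -> flip
Dir SE: first cell 'W' (not opp) -> no flip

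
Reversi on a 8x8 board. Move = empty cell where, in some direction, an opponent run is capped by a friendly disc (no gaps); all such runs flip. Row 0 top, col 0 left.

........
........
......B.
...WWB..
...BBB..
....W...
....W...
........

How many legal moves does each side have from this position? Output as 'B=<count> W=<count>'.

-- B to move --
(2,2): flips 1 -> legal
(2,3): flips 2 -> legal
(2,4): flips 1 -> legal
(2,5): flips 1 -> legal
(3,2): flips 2 -> legal
(4,2): no bracket -> illegal
(5,3): no bracket -> illegal
(5,5): no bracket -> illegal
(6,3): flips 1 -> legal
(6,5): flips 1 -> legal
(7,3): no bracket -> illegal
(7,4): flips 2 -> legal
(7,5): no bracket -> illegal
B mobility = 8
-- W to move --
(1,5): no bracket -> illegal
(1,6): no bracket -> illegal
(1,7): no bracket -> illegal
(2,4): no bracket -> illegal
(2,5): no bracket -> illegal
(2,7): no bracket -> illegal
(3,2): flips 1 -> legal
(3,6): flips 2 -> legal
(3,7): no bracket -> illegal
(4,2): no bracket -> illegal
(4,6): no bracket -> illegal
(5,2): flips 1 -> legal
(5,3): flips 1 -> legal
(5,5): flips 1 -> legal
(5,6): flips 1 -> legal
W mobility = 6

Answer: B=8 W=6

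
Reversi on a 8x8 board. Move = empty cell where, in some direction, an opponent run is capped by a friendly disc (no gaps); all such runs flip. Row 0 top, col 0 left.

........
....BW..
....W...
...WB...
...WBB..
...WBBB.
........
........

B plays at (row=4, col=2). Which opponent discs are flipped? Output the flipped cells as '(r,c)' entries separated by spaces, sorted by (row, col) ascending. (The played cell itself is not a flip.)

Dir NW: first cell '.' (not opp) -> no flip
Dir N: first cell '.' (not opp) -> no flip
Dir NE: opp run (3,3) (2,4) (1,5), next='.' -> no flip
Dir W: first cell '.' (not opp) -> no flip
Dir E: opp run (4,3) capped by B -> flip
Dir SW: first cell '.' (not opp) -> no flip
Dir S: first cell '.' (not opp) -> no flip
Dir SE: opp run (5,3), next='.' -> no flip

Answer: (4,3)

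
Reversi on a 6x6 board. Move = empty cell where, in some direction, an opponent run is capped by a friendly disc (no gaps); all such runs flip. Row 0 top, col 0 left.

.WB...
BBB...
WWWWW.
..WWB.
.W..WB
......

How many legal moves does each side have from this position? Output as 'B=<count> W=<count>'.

-- B to move --
(0,0): flips 1 -> legal
(1,3): no bracket -> illegal
(1,4): flips 1 -> legal
(1,5): no bracket -> illegal
(2,5): no bracket -> illegal
(3,0): flips 2 -> legal
(3,1): flips 3 -> legal
(3,5): no bracket -> illegal
(4,0): no bracket -> illegal
(4,2): flips 2 -> legal
(4,3): flips 3 -> legal
(5,0): no bracket -> illegal
(5,1): no bracket -> illegal
(5,2): no bracket -> illegal
(5,3): no bracket -> illegal
(5,4): flips 1 -> legal
(5,5): flips 3 -> legal
B mobility = 8
-- W to move --
(0,0): flips 2 -> legal
(0,3): flips 2 -> legal
(1,3): no bracket -> illegal
(2,5): no bracket -> illegal
(3,5): flips 1 -> legal
(4,3): no bracket -> illegal
(5,4): no bracket -> illegal
(5,5): no bracket -> illegal
W mobility = 3

Answer: B=8 W=3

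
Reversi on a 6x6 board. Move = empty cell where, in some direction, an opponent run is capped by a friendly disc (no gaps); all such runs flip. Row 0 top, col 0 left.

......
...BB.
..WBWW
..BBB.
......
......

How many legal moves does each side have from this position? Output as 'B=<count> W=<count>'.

Answer: B=6 W=6

Derivation:
-- B to move --
(1,1): flips 1 -> legal
(1,2): flips 1 -> legal
(1,5): flips 1 -> legal
(2,1): flips 1 -> legal
(3,1): flips 1 -> legal
(3,5): flips 1 -> legal
B mobility = 6
-- W to move --
(0,2): flips 1 -> legal
(0,3): flips 1 -> legal
(0,4): flips 2 -> legal
(0,5): no bracket -> illegal
(1,2): no bracket -> illegal
(1,5): no bracket -> illegal
(2,1): no bracket -> illegal
(3,1): no bracket -> illegal
(3,5): no bracket -> illegal
(4,1): no bracket -> illegal
(4,2): flips 2 -> legal
(4,3): flips 1 -> legal
(4,4): flips 2 -> legal
(4,5): no bracket -> illegal
W mobility = 6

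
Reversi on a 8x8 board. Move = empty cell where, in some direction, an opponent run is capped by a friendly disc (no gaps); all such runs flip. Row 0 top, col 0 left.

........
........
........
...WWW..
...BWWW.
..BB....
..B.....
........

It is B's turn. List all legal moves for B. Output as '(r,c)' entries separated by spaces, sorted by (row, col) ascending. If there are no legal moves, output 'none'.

(2,2): no bracket -> illegal
(2,3): flips 1 -> legal
(2,4): no bracket -> illegal
(2,5): flips 1 -> legal
(2,6): flips 2 -> legal
(3,2): no bracket -> illegal
(3,6): no bracket -> illegal
(3,7): no bracket -> illegal
(4,2): no bracket -> illegal
(4,7): flips 3 -> legal
(5,4): no bracket -> illegal
(5,5): no bracket -> illegal
(5,6): no bracket -> illegal
(5,7): no bracket -> illegal

Answer: (2,3) (2,5) (2,6) (4,7)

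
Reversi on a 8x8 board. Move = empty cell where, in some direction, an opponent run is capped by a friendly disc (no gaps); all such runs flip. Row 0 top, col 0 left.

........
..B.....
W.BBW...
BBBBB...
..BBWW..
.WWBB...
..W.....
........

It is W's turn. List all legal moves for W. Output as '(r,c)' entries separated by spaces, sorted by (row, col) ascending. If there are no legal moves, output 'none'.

Answer: (0,1) (0,2) (1,1) (2,1) (2,5) (4,0) (4,1) (5,5) (6,3) (6,4)

Derivation:
(0,1): flips 3 -> legal
(0,2): flips 4 -> legal
(0,3): no bracket -> illegal
(1,1): flips 2 -> legal
(1,3): no bracket -> illegal
(1,4): no bracket -> illegal
(2,1): flips 2 -> legal
(2,5): flips 2 -> legal
(3,5): no bracket -> illegal
(4,0): flips 1 -> legal
(4,1): flips 2 -> legal
(5,5): flips 2 -> legal
(6,3): flips 1 -> legal
(6,4): flips 4 -> legal
(6,5): no bracket -> illegal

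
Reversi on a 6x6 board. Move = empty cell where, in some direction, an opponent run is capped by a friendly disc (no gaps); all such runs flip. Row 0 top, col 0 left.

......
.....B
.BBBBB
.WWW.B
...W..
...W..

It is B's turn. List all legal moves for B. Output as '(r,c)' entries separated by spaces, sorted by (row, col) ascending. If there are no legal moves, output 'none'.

Answer: (4,0) (4,1) (4,2) (4,4) (5,4)

Derivation:
(2,0): no bracket -> illegal
(3,0): no bracket -> illegal
(3,4): no bracket -> illegal
(4,0): flips 1 -> legal
(4,1): flips 2 -> legal
(4,2): flips 2 -> legal
(4,4): flips 1 -> legal
(5,2): no bracket -> illegal
(5,4): flips 2 -> legal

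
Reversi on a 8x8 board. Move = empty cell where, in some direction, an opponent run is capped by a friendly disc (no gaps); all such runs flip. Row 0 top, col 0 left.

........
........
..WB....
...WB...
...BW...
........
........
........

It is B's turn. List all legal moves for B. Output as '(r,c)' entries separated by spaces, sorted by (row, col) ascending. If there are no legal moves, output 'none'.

Answer: (2,1) (3,2) (4,5) (5,4)

Derivation:
(1,1): no bracket -> illegal
(1,2): no bracket -> illegal
(1,3): no bracket -> illegal
(2,1): flips 1 -> legal
(2,4): no bracket -> illegal
(3,1): no bracket -> illegal
(3,2): flips 1 -> legal
(3,5): no bracket -> illegal
(4,2): no bracket -> illegal
(4,5): flips 1 -> legal
(5,3): no bracket -> illegal
(5,4): flips 1 -> legal
(5,5): no bracket -> illegal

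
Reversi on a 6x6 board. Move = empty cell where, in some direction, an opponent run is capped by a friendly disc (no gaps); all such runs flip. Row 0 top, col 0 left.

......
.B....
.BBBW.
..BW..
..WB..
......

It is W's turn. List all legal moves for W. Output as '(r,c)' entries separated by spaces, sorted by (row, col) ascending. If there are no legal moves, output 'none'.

(0,0): flips 2 -> legal
(0,1): no bracket -> illegal
(0,2): no bracket -> illegal
(1,0): no bracket -> illegal
(1,2): flips 2 -> legal
(1,3): flips 1 -> legal
(1,4): no bracket -> illegal
(2,0): flips 3 -> legal
(3,0): no bracket -> illegal
(3,1): flips 1 -> legal
(3,4): no bracket -> illegal
(4,1): no bracket -> illegal
(4,4): flips 1 -> legal
(5,2): no bracket -> illegal
(5,3): flips 1 -> legal
(5,4): no bracket -> illegal

Answer: (0,0) (1,2) (1,3) (2,0) (3,1) (4,4) (5,3)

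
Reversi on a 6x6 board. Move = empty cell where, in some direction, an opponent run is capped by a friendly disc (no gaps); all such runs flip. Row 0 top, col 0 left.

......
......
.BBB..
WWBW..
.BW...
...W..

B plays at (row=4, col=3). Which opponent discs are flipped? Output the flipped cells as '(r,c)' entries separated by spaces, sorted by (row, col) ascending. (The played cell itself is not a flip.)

Answer: (3,3) (4,2)

Derivation:
Dir NW: first cell 'B' (not opp) -> no flip
Dir N: opp run (3,3) capped by B -> flip
Dir NE: first cell '.' (not opp) -> no flip
Dir W: opp run (4,2) capped by B -> flip
Dir E: first cell '.' (not opp) -> no flip
Dir SW: first cell '.' (not opp) -> no flip
Dir S: opp run (5,3), next=edge -> no flip
Dir SE: first cell '.' (not opp) -> no flip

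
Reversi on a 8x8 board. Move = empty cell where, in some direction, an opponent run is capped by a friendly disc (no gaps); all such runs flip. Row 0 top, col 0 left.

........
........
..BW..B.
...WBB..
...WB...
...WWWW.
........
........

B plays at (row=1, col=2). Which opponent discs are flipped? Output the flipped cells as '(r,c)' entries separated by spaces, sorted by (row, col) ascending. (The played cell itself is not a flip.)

Answer: (2,3)

Derivation:
Dir NW: first cell '.' (not opp) -> no flip
Dir N: first cell '.' (not opp) -> no flip
Dir NE: first cell '.' (not opp) -> no flip
Dir W: first cell '.' (not opp) -> no flip
Dir E: first cell '.' (not opp) -> no flip
Dir SW: first cell '.' (not opp) -> no flip
Dir S: first cell 'B' (not opp) -> no flip
Dir SE: opp run (2,3) capped by B -> flip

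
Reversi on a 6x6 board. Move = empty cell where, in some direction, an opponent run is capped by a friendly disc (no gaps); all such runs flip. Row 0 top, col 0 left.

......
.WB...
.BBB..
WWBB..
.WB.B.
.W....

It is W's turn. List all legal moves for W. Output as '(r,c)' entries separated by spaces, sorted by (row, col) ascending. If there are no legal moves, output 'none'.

Answer: (0,3) (1,3) (1,4) (2,4) (3,4) (4,3) (5,3) (5,5)

Derivation:
(0,1): no bracket -> illegal
(0,2): no bracket -> illegal
(0,3): flips 2 -> legal
(1,0): no bracket -> illegal
(1,3): flips 2 -> legal
(1,4): flips 2 -> legal
(2,0): no bracket -> illegal
(2,4): flips 2 -> legal
(3,4): flips 2 -> legal
(3,5): no bracket -> illegal
(4,3): flips 1 -> legal
(4,5): no bracket -> illegal
(5,2): no bracket -> illegal
(5,3): flips 1 -> legal
(5,4): no bracket -> illegal
(5,5): flips 3 -> legal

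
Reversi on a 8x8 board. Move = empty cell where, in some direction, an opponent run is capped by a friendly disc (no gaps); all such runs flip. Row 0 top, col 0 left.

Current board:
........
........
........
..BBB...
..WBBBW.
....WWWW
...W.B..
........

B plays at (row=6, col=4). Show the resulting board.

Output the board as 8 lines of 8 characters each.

Place B at (6,4); scan 8 dirs for brackets.
Dir NW: first cell '.' (not opp) -> no flip
Dir N: opp run (5,4) capped by B -> flip
Dir NE: opp run (5,5) (4,6), next='.' -> no flip
Dir W: opp run (6,3), next='.' -> no flip
Dir E: first cell 'B' (not opp) -> no flip
Dir SW: first cell '.' (not opp) -> no flip
Dir S: first cell '.' (not opp) -> no flip
Dir SE: first cell '.' (not opp) -> no flip
All flips: (5,4)

Answer: ........
........
........
..BBB...
..WBBBW.
....BWWW
...WBB..
........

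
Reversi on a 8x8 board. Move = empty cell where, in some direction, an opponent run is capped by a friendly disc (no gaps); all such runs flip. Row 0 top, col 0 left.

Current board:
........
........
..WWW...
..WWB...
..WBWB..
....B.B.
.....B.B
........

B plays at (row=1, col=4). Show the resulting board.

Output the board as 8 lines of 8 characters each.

Answer: ........
....B...
..WWB...
..WWB...
..WBWB..
....B.B.
.....B.B
........

Derivation:
Place B at (1,4); scan 8 dirs for brackets.
Dir NW: first cell '.' (not opp) -> no flip
Dir N: first cell '.' (not opp) -> no flip
Dir NE: first cell '.' (not opp) -> no flip
Dir W: first cell '.' (not opp) -> no flip
Dir E: first cell '.' (not opp) -> no flip
Dir SW: opp run (2,3) (3,2), next='.' -> no flip
Dir S: opp run (2,4) capped by B -> flip
Dir SE: first cell '.' (not opp) -> no flip
All flips: (2,4)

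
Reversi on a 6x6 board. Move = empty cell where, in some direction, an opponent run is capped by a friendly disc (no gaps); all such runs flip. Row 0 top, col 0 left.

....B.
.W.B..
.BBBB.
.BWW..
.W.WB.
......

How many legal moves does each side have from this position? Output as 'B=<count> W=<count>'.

Answer: B=8 W=8

Derivation:
-- B to move --
(0,0): flips 1 -> legal
(0,1): flips 1 -> legal
(0,2): no bracket -> illegal
(1,0): no bracket -> illegal
(1,2): no bracket -> illegal
(2,0): no bracket -> illegal
(3,0): no bracket -> illegal
(3,4): flips 2 -> legal
(4,0): no bracket -> illegal
(4,2): flips 3 -> legal
(5,0): flips 2 -> legal
(5,1): flips 1 -> legal
(5,2): no bracket -> illegal
(5,3): flips 2 -> legal
(5,4): flips 2 -> legal
B mobility = 8
-- W to move --
(0,2): no bracket -> illegal
(0,3): flips 2 -> legal
(0,5): no bracket -> illegal
(1,0): flips 1 -> legal
(1,2): flips 1 -> legal
(1,4): flips 1 -> legal
(1,5): flips 1 -> legal
(2,0): no bracket -> illegal
(2,5): no bracket -> illegal
(3,0): flips 1 -> legal
(3,4): no bracket -> illegal
(3,5): no bracket -> illegal
(4,0): no bracket -> illegal
(4,2): no bracket -> illegal
(4,5): flips 1 -> legal
(5,3): no bracket -> illegal
(5,4): no bracket -> illegal
(5,5): flips 1 -> legal
W mobility = 8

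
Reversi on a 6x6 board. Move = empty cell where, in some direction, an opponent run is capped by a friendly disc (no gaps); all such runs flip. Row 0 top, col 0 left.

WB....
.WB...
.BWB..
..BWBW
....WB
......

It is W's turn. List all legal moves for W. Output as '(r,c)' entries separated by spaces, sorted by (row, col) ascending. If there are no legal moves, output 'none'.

(0,2): flips 2 -> legal
(0,3): no bracket -> illegal
(1,0): no bracket -> illegal
(1,3): flips 2 -> legal
(1,4): no bracket -> illegal
(2,0): flips 1 -> legal
(2,4): flips 2 -> legal
(2,5): no bracket -> illegal
(3,0): no bracket -> illegal
(3,1): flips 2 -> legal
(4,1): no bracket -> illegal
(4,2): flips 1 -> legal
(4,3): no bracket -> illegal
(5,4): no bracket -> illegal
(5,5): flips 1 -> legal

Answer: (0,2) (1,3) (2,0) (2,4) (3,1) (4,2) (5,5)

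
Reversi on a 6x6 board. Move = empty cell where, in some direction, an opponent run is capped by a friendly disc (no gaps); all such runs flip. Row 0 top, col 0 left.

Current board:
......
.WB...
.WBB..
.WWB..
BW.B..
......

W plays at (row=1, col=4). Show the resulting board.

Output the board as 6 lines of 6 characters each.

Answer: ......
.WB.W.
.WBW..
.WWB..
BW.B..
......

Derivation:
Place W at (1,4); scan 8 dirs for brackets.
Dir NW: first cell '.' (not opp) -> no flip
Dir N: first cell '.' (not opp) -> no flip
Dir NE: first cell '.' (not opp) -> no flip
Dir W: first cell '.' (not opp) -> no flip
Dir E: first cell '.' (not opp) -> no flip
Dir SW: opp run (2,3) capped by W -> flip
Dir S: first cell '.' (not opp) -> no flip
Dir SE: first cell '.' (not opp) -> no flip
All flips: (2,3)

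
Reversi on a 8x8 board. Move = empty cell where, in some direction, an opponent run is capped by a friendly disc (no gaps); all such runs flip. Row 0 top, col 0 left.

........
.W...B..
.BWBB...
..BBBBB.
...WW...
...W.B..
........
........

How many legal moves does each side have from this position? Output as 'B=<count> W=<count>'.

Answer: B=7 W=9

Derivation:
-- B to move --
(0,0): flips 2 -> legal
(0,1): flips 1 -> legal
(0,2): no bracket -> illegal
(1,0): no bracket -> illegal
(1,2): flips 1 -> legal
(1,3): no bracket -> illegal
(2,0): no bracket -> illegal
(3,1): no bracket -> illegal
(4,2): no bracket -> illegal
(4,5): no bracket -> illegal
(5,2): flips 1 -> legal
(5,4): flips 2 -> legal
(6,2): flips 2 -> legal
(6,3): flips 2 -> legal
(6,4): no bracket -> illegal
B mobility = 7
-- W to move --
(0,4): no bracket -> illegal
(0,5): no bracket -> illegal
(0,6): no bracket -> illegal
(1,0): flips 2 -> legal
(1,2): no bracket -> illegal
(1,3): flips 2 -> legal
(1,4): flips 2 -> legal
(1,6): no bracket -> illegal
(2,0): flips 1 -> legal
(2,5): flips 3 -> legal
(2,6): flips 1 -> legal
(2,7): no bracket -> illegal
(3,0): no bracket -> illegal
(3,1): flips 1 -> legal
(3,7): no bracket -> illegal
(4,1): no bracket -> illegal
(4,2): flips 1 -> legal
(4,5): no bracket -> illegal
(4,6): no bracket -> illegal
(4,7): no bracket -> illegal
(5,4): no bracket -> illegal
(5,6): no bracket -> illegal
(6,4): no bracket -> illegal
(6,5): no bracket -> illegal
(6,6): flips 1 -> legal
W mobility = 9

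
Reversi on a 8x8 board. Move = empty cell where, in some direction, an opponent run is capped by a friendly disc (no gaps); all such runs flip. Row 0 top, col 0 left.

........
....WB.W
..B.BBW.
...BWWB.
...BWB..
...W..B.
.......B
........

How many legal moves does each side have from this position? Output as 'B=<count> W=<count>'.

-- B to move --
(0,3): flips 1 -> legal
(0,4): flips 1 -> legal
(0,5): no bracket -> illegal
(0,6): no bracket -> illegal
(0,7): no bracket -> illegal
(1,3): flips 1 -> legal
(1,6): flips 1 -> legal
(2,3): flips 1 -> legal
(2,7): flips 1 -> legal
(3,7): flips 1 -> legal
(4,2): no bracket -> illegal
(4,6): flips 1 -> legal
(5,2): no bracket -> illegal
(5,4): flips 2 -> legal
(5,5): flips 1 -> legal
(6,2): no bracket -> illegal
(6,3): flips 1 -> legal
(6,4): no bracket -> illegal
B mobility = 11
-- W to move --
(0,4): flips 1 -> legal
(0,5): flips 2 -> legal
(0,6): no bracket -> illegal
(1,1): flips 2 -> legal
(1,2): no bracket -> illegal
(1,3): flips 1 -> legal
(1,6): flips 2 -> legal
(2,1): no bracket -> illegal
(2,3): flips 4 -> legal
(2,7): no bracket -> illegal
(3,1): no bracket -> illegal
(3,2): flips 1 -> legal
(3,7): flips 1 -> legal
(4,2): flips 1 -> legal
(4,6): flips 2 -> legal
(4,7): flips 2 -> legal
(5,2): flips 1 -> legal
(5,4): no bracket -> illegal
(5,5): flips 1 -> legal
(5,7): no bracket -> illegal
(6,5): no bracket -> illegal
(6,6): no bracket -> illegal
(7,6): no bracket -> illegal
(7,7): no bracket -> illegal
W mobility = 13

Answer: B=11 W=13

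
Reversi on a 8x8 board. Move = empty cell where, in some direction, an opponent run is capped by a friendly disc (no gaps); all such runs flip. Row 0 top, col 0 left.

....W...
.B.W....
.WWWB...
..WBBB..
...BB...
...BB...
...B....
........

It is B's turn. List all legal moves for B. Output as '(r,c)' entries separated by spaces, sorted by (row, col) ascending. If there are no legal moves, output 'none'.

Answer: (0,2) (0,3) (1,0) (1,2) (2,0) (3,1)

Derivation:
(0,2): flips 1 -> legal
(0,3): flips 2 -> legal
(0,5): no bracket -> illegal
(1,0): flips 2 -> legal
(1,2): flips 1 -> legal
(1,4): no bracket -> illegal
(1,5): no bracket -> illegal
(2,0): flips 3 -> legal
(3,0): no bracket -> illegal
(3,1): flips 2 -> legal
(4,1): no bracket -> illegal
(4,2): no bracket -> illegal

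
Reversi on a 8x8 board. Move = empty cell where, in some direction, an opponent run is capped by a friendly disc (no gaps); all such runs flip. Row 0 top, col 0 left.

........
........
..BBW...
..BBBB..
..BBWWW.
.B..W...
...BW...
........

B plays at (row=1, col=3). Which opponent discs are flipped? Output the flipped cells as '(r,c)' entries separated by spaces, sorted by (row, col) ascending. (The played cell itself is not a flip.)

Dir NW: first cell '.' (not opp) -> no flip
Dir N: first cell '.' (not opp) -> no flip
Dir NE: first cell '.' (not opp) -> no flip
Dir W: first cell '.' (not opp) -> no flip
Dir E: first cell '.' (not opp) -> no flip
Dir SW: first cell 'B' (not opp) -> no flip
Dir S: first cell 'B' (not opp) -> no flip
Dir SE: opp run (2,4) capped by B -> flip

Answer: (2,4)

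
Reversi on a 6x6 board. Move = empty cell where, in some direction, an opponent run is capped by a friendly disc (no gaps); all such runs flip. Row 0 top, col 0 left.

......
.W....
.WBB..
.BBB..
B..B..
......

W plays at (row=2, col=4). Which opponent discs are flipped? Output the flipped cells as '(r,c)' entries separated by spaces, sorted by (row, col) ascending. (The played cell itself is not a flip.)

Dir NW: first cell '.' (not opp) -> no flip
Dir N: first cell '.' (not opp) -> no flip
Dir NE: first cell '.' (not opp) -> no flip
Dir W: opp run (2,3) (2,2) capped by W -> flip
Dir E: first cell '.' (not opp) -> no flip
Dir SW: opp run (3,3), next='.' -> no flip
Dir S: first cell '.' (not opp) -> no flip
Dir SE: first cell '.' (not opp) -> no flip

Answer: (2,2) (2,3)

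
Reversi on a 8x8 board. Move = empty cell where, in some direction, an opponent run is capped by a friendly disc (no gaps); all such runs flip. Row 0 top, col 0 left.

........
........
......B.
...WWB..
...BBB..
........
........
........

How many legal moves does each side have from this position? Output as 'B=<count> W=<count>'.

-- B to move --
(2,2): flips 1 -> legal
(2,3): flips 2 -> legal
(2,4): flips 1 -> legal
(2,5): flips 1 -> legal
(3,2): flips 2 -> legal
(4,2): no bracket -> illegal
B mobility = 5
-- W to move --
(1,5): no bracket -> illegal
(1,6): no bracket -> illegal
(1,7): no bracket -> illegal
(2,4): no bracket -> illegal
(2,5): no bracket -> illegal
(2,7): no bracket -> illegal
(3,2): no bracket -> illegal
(3,6): flips 1 -> legal
(3,7): no bracket -> illegal
(4,2): no bracket -> illegal
(4,6): no bracket -> illegal
(5,2): flips 1 -> legal
(5,3): flips 1 -> legal
(5,4): flips 1 -> legal
(5,5): flips 1 -> legal
(5,6): flips 1 -> legal
W mobility = 6

Answer: B=5 W=6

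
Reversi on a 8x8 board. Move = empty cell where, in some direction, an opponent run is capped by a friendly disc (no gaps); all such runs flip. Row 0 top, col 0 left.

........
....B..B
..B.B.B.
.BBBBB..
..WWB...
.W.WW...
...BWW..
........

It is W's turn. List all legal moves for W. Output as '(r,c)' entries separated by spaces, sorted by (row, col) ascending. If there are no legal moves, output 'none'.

(0,3): no bracket -> illegal
(0,4): flips 4 -> legal
(0,5): no bracket -> illegal
(0,6): no bracket -> illegal
(0,7): no bracket -> illegal
(1,1): no bracket -> illegal
(1,2): flips 2 -> legal
(1,3): no bracket -> illegal
(1,5): flips 2 -> legal
(1,6): no bracket -> illegal
(2,0): flips 1 -> legal
(2,1): flips 1 -> legal
(2,3): flips 1 -> legal
(2,5): flips 1 -> legal
(2,7): no bracket -> illegal
(3,0): no bracket -> illegal
(3,6): no bracket -> illegal
(3,7): no bracket -> illegal
(4,0): no bracket -> illegal
(4,1): no bracket -> illegal
(4,5): flips 1 -> legal
(4,6): no bracket -> illegal
(5,2): no bracket -> illegal
(5,5): no bracket -> illegal
(6,2): flips 1 -> legal
(7,2): flips 1 -> legal
(7,3): flips 1 -> legal
(7,4): no bracket -> illegal

Answer: (0,4) (1,2) (1,5) (2,0) (2,1) (2,3) (2,5) (4,5) (6,2) (7,2) (7,3)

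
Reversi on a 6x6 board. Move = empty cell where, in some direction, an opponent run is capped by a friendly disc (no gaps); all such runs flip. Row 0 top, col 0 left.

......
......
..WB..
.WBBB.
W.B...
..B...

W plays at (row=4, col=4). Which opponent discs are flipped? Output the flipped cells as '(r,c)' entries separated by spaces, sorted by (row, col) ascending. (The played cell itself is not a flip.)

Dir NW: opp run (3,3) capped by W -> flip
Dir N: opp run (3,4), next='.' -> no flip
Dir NE: first cell '.' (not opp) -> no flip
Dir W: first cell '.' (not opp) -> no flip
Dir E: first cell '.' (not opp) -> no flip
Dir SW: first cell '.' (not opp) -> no flip
Dir S: first cell '.' (not opp) -> no flip
Dir SE: first cell '.' (not opp) -> no flip

Answer: (3,3)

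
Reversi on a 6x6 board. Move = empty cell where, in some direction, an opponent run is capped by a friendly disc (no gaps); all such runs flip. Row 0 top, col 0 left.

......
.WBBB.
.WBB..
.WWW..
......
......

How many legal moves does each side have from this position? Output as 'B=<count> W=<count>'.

-- B to move --
(0,0): flips 1 -> legal
(0,1): no bracket -> illegal
(0,2): no bracket -> illegal
(1,0): flips 1 -> legal
(2,0): flips 1 -> legal
(2,4): no bracket -> illegal
(3,0): flips 1 -> legal
(3,4): no bracket -> illegal
(4,0): flips 1 -> legal
(4,1): flips 1 -> legal
(4,2): flips 1 -> legal
(4,3): flips 1 -> legal
(4,4): flips 1 -> legal
B mobility = 9
-- W to move --
(0,1): no bracket -> illegal
(0,2): flips 2 -> legal
(0,3): flips 3 -> legal
(0,4): flips 2 -> legal
(0,5): flips 2 -> legal
(1,5): flips 3 -> legal
(2,4): flips 2 -> legal
(2,5): no bracket -> illegal
(3,4): no bracket -> illegal
W mobility = 6

Answer: B=9 W=6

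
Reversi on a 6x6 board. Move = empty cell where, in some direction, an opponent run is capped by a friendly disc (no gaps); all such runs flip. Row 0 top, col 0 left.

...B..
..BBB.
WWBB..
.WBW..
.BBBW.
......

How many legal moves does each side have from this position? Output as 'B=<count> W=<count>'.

Answer: B=8 W=7

Derivation:
-- B to move --
(1,0): flips 1 -> legal
(1,1): flips 2 -> legal
(2,4): flips 1 -> legal
(3,0): flips 2 -> legal
(3,4): flips 1 -> legal
(3,5): no bracket -> illegal
(4,0): flips 1 -> legal
(4,5): flips 1 -> legal
(5,3): no bracket -> illegal
(5,4): no bracket -> illegal
(5,5): flips 2 -> legal
B mobility = 8
-- W to move --
(0,1): no bracket -> illegal
(0,2): no bracket -> illegal
(0,4): flips 2 -> legal
(0,5): no bracket -> illegal
(1,1): flips 1 -> legal
(1,5): no bracket -> illegal
(2,4): flips 2 -> legal
(2,5): no bracket -> illegal
(3,0): no bracket -> illegal
(3,4): no bracket -> illegal
(4,0): flips 3 -> legal
(5,0): no bracket -> illegal
(5,1): flips 2 -> legal
(5,2): no bracket -> illegal
(5,3): flips 2 -> legal
(5,4): flips 2 -> legal
W mobility = 7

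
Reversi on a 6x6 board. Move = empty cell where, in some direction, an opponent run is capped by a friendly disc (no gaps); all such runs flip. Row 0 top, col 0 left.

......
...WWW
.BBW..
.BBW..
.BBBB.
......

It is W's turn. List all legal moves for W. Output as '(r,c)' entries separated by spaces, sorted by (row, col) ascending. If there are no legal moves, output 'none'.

(1,0): no bracket -> illegal
(1,1): flips 1 -> legal
(1,2): no bracket -> illegal
(2,0): flips 2 -> legal
(3,0): flips 2 -> legal
(3,4): no bracket -> illegal
(3,5): no bracket -> illegal
(4,0): flips 2 -> legal
(4,5): no bracket -> illegal
(5,0): flips 2 -> legal
(5,1): flips 1 -> legal
(5,2): no bracket -> illegal
(5,3): flips 1 -> legal
(5,4): no bracket -> illegal
(5,5): flips 1 -> legal

Answer: (1,1) (2,0) (3,0) (4,0) (5,0) (5,1) (5,3) (5,5)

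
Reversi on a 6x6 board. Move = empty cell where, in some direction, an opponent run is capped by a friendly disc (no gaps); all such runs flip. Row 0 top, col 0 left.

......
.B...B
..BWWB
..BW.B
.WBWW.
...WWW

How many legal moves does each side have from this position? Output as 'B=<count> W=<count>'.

-- B to move --
(1,2): no bracket -> illegal
(1,3): flips 1 -> legal
(1,4): flips 1 -> legal
(3,0): no bracket -> illegal
(3,1): no bracket -> illegal
(3,4): flips 1 -> legal
(4,0): flips 1 -> legal
(4,5): flips 2 -> legal
(5,0): flips 1 -> legal
(5,1): no bracket -> illegal
(5,2): no bracket -> illegal
B mobility = 6
-- W to move --
(0,0): flips 2 -> legal
(0,1): no bracket -> illegal
(0,2): no bracket -> illegal
(0,4): no bracket -> illegal
(0,5): no bracket -> illegal
(1,0): no bracket -> illegal
(1,2): no bracket -> illegal
(1,3): no bracket -> illegal
(1,4): no bracket -> illegal
(2,0): no bracket -> illegal
(2,1): flips 2 -> legal
(3,1): flips 2 -> legal
(3,4): no bracket -> illegal
(4,5): no bracket -> illegal
(5,1): flips 1 -> legal
(5,2): no bracket -> illegal
W mobility = 4

Answer: B=6 W=4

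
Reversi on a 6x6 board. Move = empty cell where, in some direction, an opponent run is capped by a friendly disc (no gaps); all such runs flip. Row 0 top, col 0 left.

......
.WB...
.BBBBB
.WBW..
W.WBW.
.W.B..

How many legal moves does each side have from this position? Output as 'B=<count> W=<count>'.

Answer: B=11 W=3

Derivation:
-- B to move --
(0,0): flips 1 -> legal
(0,1): flips 1 -> legal
(0,2): no bracket -> illegal
(1,0): flips 1 -> legal
(2,0): flips 2 -> legal
(3,0): flips 1 -> legal
(3,4): flips 1 -> legal
(3,5): flips 1 -> legal
(4,1): flips 2 -> legal
(4,5): flips 1 -> legal
(5,0): no bracket -> illegal
(5,2): flips 1 -> legal
(5,4): no bracket -> illegal
(5,5): flips 2 -> legal
B mobility = 11
-- W to move --
(0,1): no bracket -> illegal
(0,2): flips 3 -> legal
(0,3): no bracket -> illegal
(1,0): no bracket -> illegal
(1,3): flips 3 -> legal
(1,4): no bracket -> illegal
(1,5): flips 1 -> legal
(2,0): no bracket -> illegal
(3,0): no bracket -> illegal
(3,4): no bracket -> illegal
(3,5): no bracket -> illegal
(4,1): no bracket -> illegal
(5,2): no bracket -> illegal
(5,4): no bracket -> illegal
W mobility = 3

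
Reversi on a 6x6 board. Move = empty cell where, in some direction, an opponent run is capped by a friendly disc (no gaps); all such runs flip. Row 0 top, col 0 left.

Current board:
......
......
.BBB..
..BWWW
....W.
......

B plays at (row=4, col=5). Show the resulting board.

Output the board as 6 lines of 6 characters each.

Place B at (4,5); scan 8 dirs for brackets.
Dir NW: opp run (3,4) capped by B -> flip
Dir N: opp run (3,5), next='.' -> no flip
Dir NE: edge -> no flip
Dir W: opp run (4,4), next='.' -> no flip
Dir E: edge -> no flip
Dir SW: first cell '.' (not opp) -> no flip
Dir S: first cell '.' (not opp) -> no flip
Dir SE: edge -> no flip
All flips: (3,4)

Answer: ......
......
.BBB..
..BWBW
....WB
......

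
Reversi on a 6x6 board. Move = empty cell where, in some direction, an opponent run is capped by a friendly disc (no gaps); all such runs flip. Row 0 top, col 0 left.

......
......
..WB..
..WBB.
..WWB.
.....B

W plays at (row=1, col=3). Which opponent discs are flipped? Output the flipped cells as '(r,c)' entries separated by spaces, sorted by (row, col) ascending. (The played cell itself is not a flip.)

Answer: (2,3) (3,3)

Derivation:
Dir NW: first cell '.' (not opp) -> no flip
Dir N: first cell '.' (not opp) -> no flip
Dir NE: first cell '.' (not opp) -> no flip
Dir W: first cell '.' (not opp) -> no flip
Dir E: first cell '.' (not opp) -> no flip
Dir SW: first cell 'W' (not opp) -> no flip
Dir S: opp run (2,3) (3,3) capped by W -> flip
Dir SE: first cell '.' (not opp) -> no flip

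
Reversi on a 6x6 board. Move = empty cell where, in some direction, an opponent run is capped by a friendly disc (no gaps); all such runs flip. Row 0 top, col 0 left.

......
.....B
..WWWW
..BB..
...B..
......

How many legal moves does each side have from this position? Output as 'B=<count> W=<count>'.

-- B to move --
(1,1): flips 1 -> legal
(1,2): flips 1 -> legal
(1,3): flips 1 -> legal
(1,4): flips 1 -> legal
(2,1): no bracket -> illegal
(3,1): no bracket -> illegal
(3,4): no bracket -> illegal
(3,5): flips 1 -> legal
B mobility = 5
-- W to move --
(0,4): no bracket -> illegal
(0,5): flips 1 -> legal
(1,4): no bracket -> illegal
(2,1): no bracket -> illegal
(3,1): no bracket -> illegal
(3,4): no bracket -> illegal
(4,1): flips 1 -> legal
(4,2): flips 2 -> legal
(4,4): flips 1 -> legal
(5,2): no bracket -> illegal
(5,3): flips 2 -> legal
(5,4): no bracket -> illegal
W mobility = 5

Answer: B=5 W=5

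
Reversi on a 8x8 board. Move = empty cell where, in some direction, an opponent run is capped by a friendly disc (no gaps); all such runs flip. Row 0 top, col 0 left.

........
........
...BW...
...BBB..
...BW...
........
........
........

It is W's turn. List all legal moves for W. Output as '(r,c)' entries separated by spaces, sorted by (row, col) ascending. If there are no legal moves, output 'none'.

Answer: (2,2) (2,6) (4,2) (4,6)

Derivation:
(1,2): no bracket -> illegal
(1,3): no bracket -> illegal
(1,4): no bracket -> illegal
(2,2): flips 2 -> legal
(2,5): no bracket -> illegal
(2,6): flips 1 -> legal
(3,2): no bracket -> illegal
(3,6): no bracket -> illegal
(4,2): flips 2 -> legal
(4,5): no bracket -> illegal
(4,6): flips 1 -> legal
(5,2): no bracket -> illegal
(5,3): no bracket -> illegal
(5,4): no bracket -> illegal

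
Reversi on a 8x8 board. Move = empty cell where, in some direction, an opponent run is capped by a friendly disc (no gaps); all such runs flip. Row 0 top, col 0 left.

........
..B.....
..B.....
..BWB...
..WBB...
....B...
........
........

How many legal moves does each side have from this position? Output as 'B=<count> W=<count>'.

Answer: B=3 W=7

Derivation:
-- B to move --
(2,3): flips 1 -> legal
(2,4): no bracket -> illegal
(3,1): no bracket -> illegal
(4,1): flips 1 -> legal
(5,1): no bracket -> illegal
(5,2): flips 1 -> legal
(5,3): no bracket -> illegal
B mobility = 3
-- W to move --
(0,1): no bracket -> illegal
(0,2): flips 3 -> legal
(0,3): no bracket -> illegal
(1,1): flips 1 -> legal
(1,3): no bracket -> illegal
(2,1): no bracket -> illegal
(2,3): no bracket -> illegal
(2,4): no bracket -> illegal
(2,5): no bracket -> illegal
(3,1): flips 1 -> legal
(3,5): flips 1 -> legal
(4,1): no bracket -> illegal
(4,5): flips 2 -> legal
(5,2): no bracket -> illegal
(5,3): flips 1 -> legal
(5,5): flips 1 -> legal
(6,3): no bracket -> illegal
(6,4): no bracket -> illegal
(6,5): no bracket -> illegal
W mobility = 7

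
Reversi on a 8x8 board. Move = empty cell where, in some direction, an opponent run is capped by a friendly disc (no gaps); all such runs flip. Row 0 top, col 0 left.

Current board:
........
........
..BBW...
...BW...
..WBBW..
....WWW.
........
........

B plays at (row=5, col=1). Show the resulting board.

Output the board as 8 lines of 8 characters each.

Place B at (5,1); scan 8 dirs for brackets.
Dir NW: first cell '.' (not opp) -> no flip
Dir N: first cell '.' (not opp) -> no flip
Dir NE: opp run (4,2) capped by B -> flip
Dir W: first cell '.' (not opp) -> no flip
Dir E: first cell '.' (not opp) -> no flip
Dir SW: first cell '.' (not opp) -> no flip
Dir S: first cell '.' (not opp) -> no flip
Dir SE: first cell '.' (not opp) -> no flip
All flips: (4,2)

Answer: ........
........
..BBW...
...BW...
..BBBW..
.B..WWW.
........
........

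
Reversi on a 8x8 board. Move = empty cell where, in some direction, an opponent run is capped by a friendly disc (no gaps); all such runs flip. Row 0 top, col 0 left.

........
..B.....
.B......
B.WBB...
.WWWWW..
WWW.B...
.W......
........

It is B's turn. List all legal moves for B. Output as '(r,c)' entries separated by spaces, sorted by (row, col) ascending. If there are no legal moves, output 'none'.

Answer: (3,1) (3,6) (5,3) (5,5) (5,6) (6,0) (6,3) (7,0)

Derivation:
(2,2): no bracket -> illegal
(2,3): no bracket -> illegal
(3,1): flips 1 -> legal
(3,5): no bracket -> illegal
(3,6): flips 1 -> legal
(4,0): no bracket -> illegal
(4,6): no bracket -> illegal
(5,3): flips 1 -> legal
(5,5): flips 1 -> legal
(5,6): flips 1 -> legal
(6,0): flips 2 -> legal
(6,2): no bracket -> illegal
(6,3): flips 2 -> legal
(7,0): flips 3 -> legal
(7,1): no bracket -> illegal
(7,2): no bracket -> illegal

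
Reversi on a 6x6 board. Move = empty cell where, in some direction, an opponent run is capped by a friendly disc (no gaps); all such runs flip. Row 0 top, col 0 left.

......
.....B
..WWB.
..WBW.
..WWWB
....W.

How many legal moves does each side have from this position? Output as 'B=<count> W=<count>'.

-- B to move --
(1,1): flips 1 -> legal
(1,2): flips 2 -> legal
(1,3): flips 1 -> legal
(1,4): no bracket -> illegal
(2,1): flips 2 -> legal
(2,5): no bracket -> illegal
(3,1): flips 1 -> legal
(3,5): flips 1 -> legal
(4,1): flips 3 -> legal
(5,1): flips 1 -> legal
(5,2): no bracket -> illegal
(5,3): flips 1 -> legal
(5,5): flips 1 -> legal
B mobility = 10
-- W to move --
(0,4): no bracket -> illegal
(0,5): no bracket -> illegal
(1,3): no bracket -> illegal
(1,4): flips 1 -> legal
(2,5): flips 1 -> legal
(3,5): no bracket -> illegal
(5,5): no bracket -> illegal
W mobility = 2

Answer: B=10 W=2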